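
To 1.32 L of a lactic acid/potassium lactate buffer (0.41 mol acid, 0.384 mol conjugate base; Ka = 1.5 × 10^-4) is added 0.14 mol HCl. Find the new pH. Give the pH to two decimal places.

After neutralization: n(CH3CH(OH)COOH) = 0.55 mol, n(CH3CH(OH)COO-) = 0.244 mol.
pKa = −log(1.5 × 10^-4) = 3.824
Henderson–Hasselbalch with mole ratio 0.244/0.55: pH = 3.824 + (-0.353)

pH = 3.47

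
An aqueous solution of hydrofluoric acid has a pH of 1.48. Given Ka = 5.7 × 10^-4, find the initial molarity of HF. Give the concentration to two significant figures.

[H+] = 10^(-1.48) = 3.31 × 10^-2 M = x
Ka = x²/(C₀ − x) ⇒ C₀ = x + x²/Ka
C₀ = 3.31 × 10^-2 + (3.31 × 10^-2)²/(5.7 × 10^-4) = 1.96 M

C₀ = 2.0 M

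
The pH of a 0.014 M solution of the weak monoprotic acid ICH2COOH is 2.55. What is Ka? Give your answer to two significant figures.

Ka = 7.1 × 10^-4

[H+] = 10^(-2.55) = 2.82 × 10^-3 M
At equilibrium [HA] = 0.014 − 2.82 × 10^-3 = 1.12 × 10^-2 M
Ka = [H+][A-]/[HA] = (2.82 × 10^-3)² / 1.12 × 10^-2 = 7.1 × 10^-4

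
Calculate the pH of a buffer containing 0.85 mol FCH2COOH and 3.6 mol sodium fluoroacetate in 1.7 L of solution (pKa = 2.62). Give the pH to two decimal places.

pH = 3.25

pH = pKa + log([A⁻]/[HA]) = 2.62 + log(3.6/0.85)
pH = 2.62 + (+0.627) = 3.25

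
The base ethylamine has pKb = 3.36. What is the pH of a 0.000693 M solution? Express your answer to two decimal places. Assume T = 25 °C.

pH = 10.57

C2H5NH2 + H2O ⇌ C2H5NH3+ + OH-
Kb = 10^(−3.36) = 4.37 × 10^-4
Let x = [OH-] at equilibrium. Kb = x²/(0.000693 − x).
x is not negligible relative to C₀; solve x² + 0.000437·x − 3.03e-07 = 0.
x = (−Kb + √(Kb² + 4·Kb·C₀))/2 = 3.74 × 10^-4 M
pOH = −log(3.74 × 10^-4) = 3.43; pH = 14.00 − 3.43 = 10.57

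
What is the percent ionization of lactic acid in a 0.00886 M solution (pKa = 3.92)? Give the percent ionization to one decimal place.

CH3CH(OH)COOH ⇌ CH3CH(OH)COO- + H+; let x = [H+] at equilibrium.
Ka = 10^(−3.92) = 1.20 × 10^-4
Solve x² + 0.00012x − 1.06e-06 = 0 → x = 9.73 × 10^-4 M
Fraction ionized = 9.73 × 10^-4 / 0.00886 = 0.1098 → 11.0%

11.0%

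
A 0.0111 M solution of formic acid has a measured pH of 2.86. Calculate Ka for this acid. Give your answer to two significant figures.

Ka = 2.0 × 10^-4

[H+] = 10^(-2.86) = 1.38 × 10^-3 M
At equilibrium [HA] = 0.0111 − 1.38 × 10^-3 = 9.72 × 10^-3 M
Ka = [H+][A-]/[HA] = (1.38 × 10^-3)² / 9.72 × 10^-3 = 2.0 × 10^-4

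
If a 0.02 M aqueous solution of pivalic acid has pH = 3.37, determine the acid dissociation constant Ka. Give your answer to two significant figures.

[H+] = 10^(-3.37) = 4.27 × 10^-4 M
At equilibrium [HA] = 0.02 − 4.27 × 10^-4 = 1.96 × 10^-2 M
Ka = [H+][A-]/[HA] = (4.27 × 10^-4)² / 1.96 × 10^-2 = 9.3 × 10^-6

Ka = 9.3 × 10^-6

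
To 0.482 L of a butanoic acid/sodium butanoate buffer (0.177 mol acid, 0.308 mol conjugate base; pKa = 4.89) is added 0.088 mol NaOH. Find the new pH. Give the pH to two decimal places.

pH = 5.54

After neutralization: n(CH3(CH2)2COOH) = 0.089 mol, n(CH3(CH2)2COO-) = 0.396 mol.
pH = pKa + log([A⁻]/[HA]) = 4.89 + log(0.396/0.089) = 4.89 +0.648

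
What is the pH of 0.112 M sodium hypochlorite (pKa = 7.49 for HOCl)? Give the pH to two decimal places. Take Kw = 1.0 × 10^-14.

OCl- is the conjugate base of the weak acid HOCl.
Ka = 10^(−7.49) = 3.24 × 10^-8
Kb = Kw/Ka = 1.0×10^-14 / 3.24 × 10^-8 = 3.09 × 10^-7
Kb = [OH-]²/(0.112 − [OH-]) = 3.09 × 10^-7
Assume [OH-] ≪ 0.112: [OH-] ≈ √(3.09 × 10^-7 × 0.112) = 1.86 × 10^-4 M
pOH = −log(1.86 × 10^-4) = 3.73; pH = 14.00 − 3.73 = 10.27

pH = 10.27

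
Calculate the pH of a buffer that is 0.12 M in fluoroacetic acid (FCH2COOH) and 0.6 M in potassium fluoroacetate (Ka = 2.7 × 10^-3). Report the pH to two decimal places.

pH = 3.27

pKa = −log(2.7 × 10^-3) = 2.569
pH = pKa + log([A⁻]/[HA]) = 2.569 + log(0.6/0.12)
pH = 2.569 + (+0.699) = 3.27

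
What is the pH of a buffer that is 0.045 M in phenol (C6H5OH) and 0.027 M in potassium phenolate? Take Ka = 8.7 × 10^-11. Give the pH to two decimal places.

pH = 9.84

pKa = −log(8.7 × 10^-11) = 10.060
Henderson–Hasselbalch: pH = pKa + log([C6H5O-]/[C6H5OH]) = 10.060 + log(0.027/0.045)
pH = 10.060 + (-0.222) = 9.84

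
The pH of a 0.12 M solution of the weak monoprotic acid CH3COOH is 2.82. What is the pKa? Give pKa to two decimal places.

[H+] = 10^(-2.82) = 1.51 × 10^-3 M
At equilibrium [HA] = 0.12 − 1.51 × 10^-3 = 1.18 × 10^-1 M
Ka = [H+][A-]/[HA] = (1.51 × 10^-3)² / 1.18 × 10^-1 = 1.93 × 10^-5
pKa = -log(1.93 × 10^-5) = 4.71

pKa = 4.71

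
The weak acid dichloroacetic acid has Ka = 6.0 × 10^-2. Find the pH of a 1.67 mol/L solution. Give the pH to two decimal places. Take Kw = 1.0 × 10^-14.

Cl2CHCOOH ⇌ Cl2CHCOO- + H+
Ka = [H+]²/(1.67 − [H+]) = 6.0 × 10^-2
[H+] is not negligible relative to C₀; solve [H+]² + 0.06·[H+] − 0.1 = 0.
[H+] = [−0.06 + √(0.06² + 0.401)]/2 = 2.88 × 10^-1 M
pH = −log(2.88 × 10^-1) = 0.54

pH = 0.54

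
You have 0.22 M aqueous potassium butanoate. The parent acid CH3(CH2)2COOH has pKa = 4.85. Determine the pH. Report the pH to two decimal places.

pH = 9.10

CH3(CH2)2COO- is the conjugate base of the weak acid CH3(CH2)2COOH.
Ka = 10^(−4.85) = 1.41 × 10^-5
Kb = Kw/Ka = 1.0×10^-14 / 1.41 × 10^-5 = 7.09 × 10^-10
Kb = [OH-]²/(0.22 − [OH-]) = 7.09 × 10^-10
Since Kb ≪ C₀, [OH-] ≈ √(Kb·C₀) = 1.25 × 10^-5 M.
pOH = 4.90, so pH = 14.00 − pOH = 9.10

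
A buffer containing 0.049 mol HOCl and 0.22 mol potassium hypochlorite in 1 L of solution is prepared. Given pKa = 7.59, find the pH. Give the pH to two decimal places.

Using pH = pKa + log([base]/[acid]) with [base]/[acid] = 0.22/0.049:
pH = 7.59 + (+0.652) = 8.24

pH = 8.24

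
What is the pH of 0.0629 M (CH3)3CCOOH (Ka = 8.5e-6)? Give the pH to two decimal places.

pH = 3.14

(CH3)3CCOOH ⇌ (CH3)3CCOO- + H+
Ka = [H+]²/(0.0629 − [H+]) = 8.5 × 10^-6
Assume [H+] ≪ 0.0629: [H+] ≈ √(8.5 × 10^-6 × 0.0629) = 7.31 × 10^-4 M
([H+]/C₀ = 1.2% < 5%, so the approximation holds.)
pH = −log(7.31 × 10^-4) = 3.14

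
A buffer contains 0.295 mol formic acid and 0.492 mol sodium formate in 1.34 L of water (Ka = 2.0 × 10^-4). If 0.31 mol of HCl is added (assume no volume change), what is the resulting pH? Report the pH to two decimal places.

After neutralization: n(HCOOH) = 0.605 mol, n(HCOO-) = 0.182 mol.
pKa = −log(2.0 × 10^-4) = 3.699
pH = pKa + log(n_HCOO-/n_HCOOH) = 3.699 + log(0.182/0.605) = 3.699 + (-0.522)

pH = 3.18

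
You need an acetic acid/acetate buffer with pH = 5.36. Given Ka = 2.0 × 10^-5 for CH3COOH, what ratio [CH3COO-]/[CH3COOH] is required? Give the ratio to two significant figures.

ratio = 4.6

pKa = -log(2.0 × 10^-5) = 4.699
pH = pKa + log(r) ⇒ log(r) = 5.36 − 4.699 = +0.661
r = [CH3COO-]/[CH3COOH] = 10^(+0.661) = 4.58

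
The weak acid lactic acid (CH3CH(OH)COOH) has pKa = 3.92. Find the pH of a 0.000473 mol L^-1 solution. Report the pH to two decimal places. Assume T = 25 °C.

pH = 3.73

CH3CH(OH)COOH ⇌ CH3CH(OH)COO- + H+
Ka = 10^(−3.92) = 1.20 × 10^-4
Ka = [H+]²/(0.000473 − [H+]) = 1.20 × 10^-4
Here C₀/Ka ≈ 3.94, so the small-[H+] approximation fails. Use the quadratic:
[H+] = (−Ka + √(Ka² + 4·Ka·C₀))/2 = 1.86 × 10^-4 M
pH = −log(1.86 × 10^-4) = 3.73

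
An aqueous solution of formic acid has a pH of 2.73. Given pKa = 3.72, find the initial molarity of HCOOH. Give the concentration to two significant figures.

C₀ = 2.0 × 10^-2 M

[H+] = 10^(-2.73) = 1.86 × 10^-3 M = x
Ka = 10^(−3.72) = 1.91 × 10^-4
Ka = x²/(C₀ − x) ⇒ C₀ = x + x²/Ka
C₀ = 1.86 × 10^-3 + (1.86 × 10^-3)²/(1.91 × 10^-4) = 2.00 × 10^-2 M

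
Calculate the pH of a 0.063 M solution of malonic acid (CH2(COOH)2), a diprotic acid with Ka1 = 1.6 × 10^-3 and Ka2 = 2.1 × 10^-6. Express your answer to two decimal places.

Since Ka1 ≫ Ka2, the first ionization dominates [H+].
Ka1 = x²/(0.063 − x) = 1.6 × 10^-3
Solving the quadratic: x = (−Ka1 + √(Ka1² + 4·Ka1·C₀))/2 = 9.27 × 10^-3 M
pH = −log(9.27 × 10^-3) = 2.03

pH = 2.03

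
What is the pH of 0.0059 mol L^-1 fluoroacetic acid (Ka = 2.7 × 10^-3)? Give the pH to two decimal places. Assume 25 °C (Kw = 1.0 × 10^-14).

FCH2COOH ⇌ FCH2COO- + H+
Let x = [H+] at equilibrium. Ka = x²/(0.0059 − x).
Here C₀/Ka ≈ 2.19, so the small-x approximation fails. Use the quadratic:
x = [−0.0027 + √(0.0027² + 6.37e-05)]/2 = 2.86 × 10^-3 M
pH = −log[H+] = −log(2.86 × 10^-3) = 2.54

pH = 2.54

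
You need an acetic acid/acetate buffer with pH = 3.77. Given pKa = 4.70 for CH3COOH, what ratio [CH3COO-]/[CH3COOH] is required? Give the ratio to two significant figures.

pH = pKa + log(r) ⇒ log(r) = 3.77 − 4.70 = -0.93
r = [CH3COO-]/[CH3COOH] = 10^(-0.93) = 0.117

ratio = 0.12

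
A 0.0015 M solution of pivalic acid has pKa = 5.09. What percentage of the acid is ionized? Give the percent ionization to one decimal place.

7.1%

(CH3)3CCOOH ⇌ (CH3)3CCOO- + H+; let x = [H+] at equilibrium.
Ka = 10^(−5.09) = 8.13 × 10^-6
Ka = x²/(C₀ − x); solving the quadratic gives x = 1.06 × 10^-4 M.
Fraction ionized = 1.06 × 10^-4 / 0.0015 = 0.0707 → 7.1%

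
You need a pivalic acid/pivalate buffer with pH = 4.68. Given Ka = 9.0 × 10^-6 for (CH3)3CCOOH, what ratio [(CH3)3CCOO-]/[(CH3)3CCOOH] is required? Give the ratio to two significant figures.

pKa = -log(9.0 × 10^-6) = 5.046
pH = pKa + log(r) ⇒ log(r) = 4.68 − 5.046 = -0.366
r = [(CH3)3CCOO-]/[(CH3)3CCOOH] = 10^(-0.366) = 0.431

ratio = 0.43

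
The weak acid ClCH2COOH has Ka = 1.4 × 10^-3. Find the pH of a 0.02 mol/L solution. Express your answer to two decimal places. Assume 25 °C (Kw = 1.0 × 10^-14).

pH = 2.33

ClCH2COOH ⇌ ClCH2COO- + H+
Ka = [H+]²/(0.02 − [H+]) = 1.4 × 10^-3
Here C₀/Ka ≈ 14.3, so the small-[H+] approximation fails. Use the quadratic:
[H+] = (−Ka + √(Ka² + 4·Ka·C₀))/2 = 4.64 × 10^-3 M
pH = −log[H+] = −log(4.64 × 10^-3) = 2.33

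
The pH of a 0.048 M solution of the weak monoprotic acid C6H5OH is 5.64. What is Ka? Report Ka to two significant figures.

Ka = 1.1 × 10^-10

[H+] = 10^(-5.64) = 2.29 × 10^-6 M
At equilibrium [HA] = 0.048 − 2.29 × 10^-6 = 4.80 × 10^-2 M
Ka = [H+][A-]/[HA] = (2.29 × 10^-6)² / 4.80 × 10^-2 = 1.1 × 10^-10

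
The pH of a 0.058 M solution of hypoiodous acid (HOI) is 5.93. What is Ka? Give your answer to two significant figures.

[H+] = 10^(-5.93) = 1.17 × 10^-6 M
At equilibrium [HA] = 0.058 − 1.17 × 10^-6 = 5.80 × 10^-2 M
Ka = [H+][A-]/[HA] = (1.17 × 10^-6)² / 5.80 × 10^-2 = 2.4 × 10^-11

Ka = 2.4 × 10^-11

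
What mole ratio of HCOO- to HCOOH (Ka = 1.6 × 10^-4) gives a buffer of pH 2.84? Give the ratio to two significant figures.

ratio = 0.11

pKa = -log(1.6 × 10^-4) = 3.796
pH = pKa + log(r) ⇒ log(r) = 2.84 − 3.796 = -0.956
r = [HCOO-]/[HCOOH] = 10^(-0.956) = 0.111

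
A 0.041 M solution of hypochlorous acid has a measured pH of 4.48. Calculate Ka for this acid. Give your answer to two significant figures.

[H+] = 10^(-4.48) = 3.31 × 10^-5 M
At equilibrium [HA] = 0.041 − 3.31 × 10^-5 = 4.10 × 10^-2 M
Ka = [H+][A-]/[HA] = (3.31 × 10^-5)² / 4.10 × 10^-2 = 2.7 × 10^-8

Ka = 2.7 × 10^-8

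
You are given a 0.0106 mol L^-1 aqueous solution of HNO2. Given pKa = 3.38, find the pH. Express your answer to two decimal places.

pH = 2.72

HNO2 ⇌ NO2- + H+
Ka = 10^(−3.38) = 4.17 × 10^-4
Let x = [H+] at equilibrium. Ka = x²/(0.0106 − x).
x is not negligible relative to C₀; solve x² + 0.000417·x − 4.42e-06 = 0.
x = (−Ka + √(Ka² + 4·Ka·C₀))/2 = 1.90 × 10^-3 M
pH = −log[H+] = −log(1.90 × 10^-3) = 2.72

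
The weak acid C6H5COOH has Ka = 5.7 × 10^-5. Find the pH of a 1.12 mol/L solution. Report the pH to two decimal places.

pH = 2.10

C6H5COOH ⇌ C6H5COO- + H+
Let x = [H+] at equilibrium. Ka = x²/(1.12 − x).
Neglecting x in the denominator: x = √(5.7 × 10^-5 × 1.12) = 7.99 × 10^-3 M
Check: 0.71% ionized — well under 5%, approximation valid.
pH = −log(7.99 × 10^-3) = 2.10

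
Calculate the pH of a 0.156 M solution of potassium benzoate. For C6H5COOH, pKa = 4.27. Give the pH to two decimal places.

pH = 8.73

C6H5COO- is the conjugate base of the weak acid C6H5COOH.
Ka = 10^(−4.27) = 5.37 × 10^-5
Kb = Kw/Ka = 1.0×10^-14 / 5.37 × 10^-5 = 1.86 × 10^-10
From the ICE table, Kb = x²/(0.156 − x) = 1.86 × 10^-10.
Since Kb ≪ C₀, x ≈ √(Kb·C₀) = 5.39 × 10^-6 M.
pOH = −log(5.39 × 10^-6) = 5.27; pH = 14.00 − 5.27 = 8.73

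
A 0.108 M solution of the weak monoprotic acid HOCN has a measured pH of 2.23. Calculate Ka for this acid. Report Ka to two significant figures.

Ka = 3.4 × 10^-4

[H+] = 10^(-2.23) = 5.89 × 10^-3 M
At equilibrium [HA] = 0.108 − 5.89 × 10^-3 = 1.02 × 10^-1 M
Ka = [H+][A-]/[HA] = (5.89 × 10^-3)² / 1.02 × 10^-1 = 3.4 × 10^-4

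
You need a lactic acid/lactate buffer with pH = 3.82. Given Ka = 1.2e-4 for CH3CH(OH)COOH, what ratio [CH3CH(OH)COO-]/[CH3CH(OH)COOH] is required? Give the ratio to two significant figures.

pKa = -log(1.2 × 10^-4) = 3.921
pH = pKa + log(r) ⇒ log(r) = 3.82 − 3.921 = -0.101
r = [CH3CH(OH)COO-]/[CH3CH(OH)COOH] = 10^(-0.101) = 0.793

ratio = 0.79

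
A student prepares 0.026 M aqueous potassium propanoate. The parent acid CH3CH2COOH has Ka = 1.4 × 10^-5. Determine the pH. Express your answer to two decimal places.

pH = 8.63

CH3CH2COO- is the conjugate base of the weak acid CH3CH2COOH.
Kb = Kw/Ka = 1.0×10^-14 / 1.4 × 10^-5 = 7.14 × 10^-10
Let x = [OH-] at equilibrium. Kb = x²/(0.026 − x).
Since Kb ≪ C₀, x ≈ √(Kb·C₀) = 4.31 × 10^-6 M.
pOH = 5.37, so pH = 14.00 − pOH = 8.63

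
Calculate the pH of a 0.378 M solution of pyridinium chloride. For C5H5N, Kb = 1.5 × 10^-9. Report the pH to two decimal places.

pH = 2.80

C5H5NH+ is the conjugate acid of the weak base C5H5N.
Ka = Kw/Kb = 1.0×10^-14 / 1.5 × 10^-9 = 6.67 × 10^-6
From the ICE table, Ka = x²/(0.378 − x) = 6.67 × 10^-6.
Neglecting x in the denominator: x = √(6.67 × 10^-6 × 0.378) = 1.59 × 10^-3 M
Check: 0.42% ionized — well under 5%, approximation valid.
pH = −log[H+] = −log(1.59 × 10^-3) = 2.80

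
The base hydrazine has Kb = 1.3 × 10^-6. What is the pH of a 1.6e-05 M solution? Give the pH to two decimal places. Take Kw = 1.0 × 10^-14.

N2H4 + H2O ⇌ N2H5+ + OH-
Kb = [OH-]²/(1.6e-05 − [OH-]) = 1.3 × 10^-6
Here C₀/Kb ≈ 12.3, so the small-[OH-] approximation fails. Use the quadratic:
[OH-] = (−Kb + √(Kb² + 4·Kb·C₀))/2 = 3.96 × 10^-6 M
pOH = −log(3.96 × 10^-6) = 5.40; pH = 14.00 − 5.40 = 8.60

pH = 8.60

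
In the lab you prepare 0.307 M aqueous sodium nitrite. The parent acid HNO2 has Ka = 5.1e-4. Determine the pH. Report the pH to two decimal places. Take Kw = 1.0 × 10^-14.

NO2- is the conjugate base of the weak acid HNO2.
Kb = Kw/Ka = 1.0×10^-14 / 5.1 × 10^-4 = 1.96 × 10^-11
Kb = [OH-]²/(0.307 − [OH-]) = 1.96 × 10^-11
Neglecting [OH-] in the denominator: [OH-] = √(1.96 × 10^-11 × 0.307) = 2.45 × 10^-6 M
pOH = −log(2.45 × 10^-6) = 5.61; pH = 14.00 − 5.61 = 8.39

pH = 8.39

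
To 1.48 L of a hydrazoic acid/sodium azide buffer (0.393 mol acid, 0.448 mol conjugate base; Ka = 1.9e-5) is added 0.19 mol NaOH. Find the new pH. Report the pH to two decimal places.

pH = 5.22

OH- converts HN3 to N3-: HN3 → 0.203 mol, N3- → 0.638 mol.
pKa = −log(1.9 × 10^-5) = 4.721
pH = pKa + log(n_N3-/n_HN3) = 4.721 + log(0.638/0.203) = 4.721 + (+0.497)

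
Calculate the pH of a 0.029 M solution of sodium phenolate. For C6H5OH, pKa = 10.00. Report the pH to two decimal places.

C6H5O- is the conjugate base of the weak acid C6H5OH.
Ka = 10^(−10.00) = 1.00 × 10^-10
Kb = Kw/Ka = 1.0×10^-14 / 1.00 × 10^-10 = 1.00 × 10^-4
Kb = x²/(0.029 − x) = 1.00 × 10^-4
The 5% rule fails; solving x² + Kb·x − Kb·C₀ = 0 exactly:
x = (−Kb + √(Kb² + 4·Kb·C₀))/2 = 1.65 × 10^-3 M
pOH = −log(1.65 × 10^-3) = 2.78; pH = 14.00 − 2.78 = 11.22

pH = 11.22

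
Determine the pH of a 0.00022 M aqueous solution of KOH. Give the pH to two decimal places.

pH = 10.34

KOH is a strong base; [OH-] = 0.00022 M.
pOH = -log(0.00022) = 3.66
pH = 14.00 - 3.66 = 10.34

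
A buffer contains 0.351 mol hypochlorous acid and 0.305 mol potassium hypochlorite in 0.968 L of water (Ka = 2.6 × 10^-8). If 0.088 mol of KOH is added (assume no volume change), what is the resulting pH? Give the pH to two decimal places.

pH = 7.76

After neutralization: n(HOCl) = 0.263 mol, n(OCl-) = 0.393 mol.
pKa = −log(2.6 × 10^-8) = 7.585
pH = pKa + log([A⁻]/[HA]) = 7.585 + log(0.393/0.263) = 7.585 +0.174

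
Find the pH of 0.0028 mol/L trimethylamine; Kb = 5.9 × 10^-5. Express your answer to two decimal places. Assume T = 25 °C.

pH = 10.58

(CH3)3N + H2O ⇌ (CH3)3NH+ + OH-
Kb = [OH-]²/(0.0028 − [OH-]) = 5.9 × 10^-5
[OH-] is not negligible relative to C₀; solve [OH-]² + 5.9e-05·[OH-] − 1.65e-07 = 0.
[OH-] = [−5.9e-05 + √(5.9e-05² + 6.61e-07)]/2 = 3.78 × 10^-4 M
pOH = −log(3.78 × 10^-4) = 3.42; pH = 14.00 − 3.42 = 10.58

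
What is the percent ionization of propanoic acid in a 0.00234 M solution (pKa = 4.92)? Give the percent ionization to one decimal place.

CH3CH2COOH ⇌ CH3CH2COO- + H+; let x = [H+] at equilibrium.
Ka = 10^(−4.92) = 1.20 × 10^-5
Solve x² + 1.2e-05x − 2.81e-08 = 0 → x = 1.62 × 10^-4 M
Fraction ionized = 1.62 × 10^-4 / 0.00234 = 0.0692 → 6.9%

6.9%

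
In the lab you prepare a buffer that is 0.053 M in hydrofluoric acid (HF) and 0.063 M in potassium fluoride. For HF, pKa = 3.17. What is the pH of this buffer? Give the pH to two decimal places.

Henderson–Hasselbalch: pH = pKa + log([F-]/[HF]) = 3.17 + log(0.063/0.053)
pH = 3.17 + (+0.075) = 3.25

pH = 3.25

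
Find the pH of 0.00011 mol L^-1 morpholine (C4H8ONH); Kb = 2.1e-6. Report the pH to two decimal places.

C4H8ONH + H2O ⇌ C4H8ONH2+ + OH-
Kb = [OH-]²/(0.00011 − [OH-]) = 2.1 × 10^-6
[OH-] is not negligible relative to C₀; solve [OH-]² + 2.1e-06·[OH-] − 2.31e-10 = 0.
[OH-] = (−Kb + √(Kb² + 4·Kb·C₀))/2 = 1.42 × 10^-5 M
pOH = −log(1.42 × 10^-5) = 4.85; pH = 14.00 − 4.85 = 9.15

pH = 9.15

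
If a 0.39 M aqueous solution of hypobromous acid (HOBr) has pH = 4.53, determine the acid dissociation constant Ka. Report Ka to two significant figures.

[H+] = 10^(-4.53) = 2.95 × 10^-5 M
At equilibrium [HA] = 0.39 − 2.95 × 10^-5 = 3.90 × 10^-1 M
Ka = [H+][A-]/[HA] = (2.95 × 10^-5)² / 3.90 × 10^-1 = 2.2 × 10^-9

Ka = 2.2 × 10^-9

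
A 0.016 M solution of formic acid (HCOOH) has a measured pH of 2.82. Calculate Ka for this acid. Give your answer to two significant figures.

[H+] = 10^(-2.82) = 1.51 × 10^-3 M
At equilibrium [HA] = 0.016 − 1.51 × 10^-3 = 1.45 × 10^-2 M
Ka = [H+][A-]/[HA] = (1.51 × 10^-3)² / 1.45 × 10^-2 = 1.6 × 10^-4

Ka = 1.6 × 10^-4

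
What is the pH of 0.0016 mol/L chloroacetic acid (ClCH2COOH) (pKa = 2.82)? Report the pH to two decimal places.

pH = 3.01

ClCH2COOH ⇌ ClCH2COO- + H+
Ka = 10^(−2.82) = 1.51 × 10^-3
Ka = [H+]²/(0.0016 − [H+]) = 1.51 × 10^-3
[H+] is not negligible relative to C₀; solve [H+]² + 0.00151·[H+] − 2.42e-06 = 0.
[H+] = (−Ka + √(Ka² + 4·Ka·C₀))/2 = 9.73 × 10^-4 M
pH = −log(9.73 × 10^-4) = 3.01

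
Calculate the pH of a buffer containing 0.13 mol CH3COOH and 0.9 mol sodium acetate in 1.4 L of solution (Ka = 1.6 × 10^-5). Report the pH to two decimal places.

pKa = −log(1.6 × 10^-5) = 4.796
pH = pKa + log([A⁻]/[HA]) = 4.796 + log(0.9/0.13)
pH = 4.796 + (+0.840) = 5.64

pH = 5.64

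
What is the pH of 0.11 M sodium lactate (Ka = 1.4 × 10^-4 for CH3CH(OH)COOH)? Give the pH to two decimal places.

CH3CH(OH)COO- is the conjugate base of the weak acid CH3CH(OH)COOH.
Kb = Kw/Ka = 1.0×10^-14 / 1.4 × 10^-4 = 7.14 × 10^-11
From the ICE table, Kb = [OH-]²/(0.11 − [OH-]) = 7.14 × 10^-11.
Neglecting [OH-] in the denominator: [OH-] = √(7.14 × 10^-11 × 0.11) = 2.80 × 10^-6 M
([OH-]/C₀ = 0.0025% < 5%, so the approximation holds.)
pOH = −log(2.80 × 10^-6) = 5.55; pH = 14.00 − 5.55 = 8.45

pH = 8.45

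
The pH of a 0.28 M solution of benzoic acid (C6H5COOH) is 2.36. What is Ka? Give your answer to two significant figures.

Ka = 6.9 × 10^-5

[H+] = 10^(-2.36) = 4.37 × 10^-3 M
At equilibrium [HA] = 0.28 − 4.37 × 10^-3 = 2.76 × 10^-1 M
Ka = [H+][A-]/[HA] = (4.37 × 10^-3)² / 2.76 × 10^-1 = 6.9 × 10^-5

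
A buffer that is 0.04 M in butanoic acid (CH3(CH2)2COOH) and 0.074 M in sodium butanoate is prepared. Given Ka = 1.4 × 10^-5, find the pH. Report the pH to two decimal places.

pKa = −log(1.4 × 10^-5) = 4.854
pH = pKa + log([A⁻]/[HA]) = 4.854 + log(0.074/0.04)
pH = 4.854 + (+0.267) = 5.12

pH = 5.12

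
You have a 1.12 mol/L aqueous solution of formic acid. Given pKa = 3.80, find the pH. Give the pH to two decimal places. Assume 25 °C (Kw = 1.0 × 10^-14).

pH = 1.88

HCOOH ⇌ HCOO- + H+
Ka = 10^(−3.80) = 1.58 × 10^-4
From the ICE table, Ka = [H+]²/(1.12 − [H+]) = 1.58 × 10^-4.
Assume [H+] ≪ 1.12: [H+] ≈ √(1.58 × 10^-4 × 1.12) = 1.33 × 10^-2 M
pH = −log[H+] = −log(1.33 × 10^-2) = 1.88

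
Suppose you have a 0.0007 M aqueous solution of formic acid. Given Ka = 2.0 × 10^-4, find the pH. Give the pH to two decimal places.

HCOOH ⇌ HCOO- + H+
Ka = [H+]²/(0.0007 − [H+]) = 2.0 × 10^-4
Here C₀/Ka ≈ 3.5, so the small-[H+] approximation fails. Use the quadratic:
[H+] = (−Ka + √(Ka² + 4·Ka·C₀))/2 = 2.87 × 10^-4 M
pH = −log[H+] = −log(2.87 × 10^-4) = 3.54

pH = 3.54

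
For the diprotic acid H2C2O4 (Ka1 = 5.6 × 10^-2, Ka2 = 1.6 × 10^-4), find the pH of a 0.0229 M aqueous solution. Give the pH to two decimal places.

pH = 1.76

Ka1 ≫ Ka2, so treat the first dissociation as the only significant source of H+.
Ka1 = x²/(0.0229 − x) = 5.6 × 10^-2
Solving the quadratic: x = (−Ka1 + √(Ka1² + 4·Ka1·C₀))/2 = 1.75 × 10^-2 M
pH = −log(1.75 × 10^-2) = 1.76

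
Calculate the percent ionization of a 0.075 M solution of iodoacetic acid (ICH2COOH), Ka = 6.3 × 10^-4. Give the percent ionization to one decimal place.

ICH2COOH ⇌ ICH2COO- + H+; let x = [H+] at equilibrium.
Solve x² + 0.00063x − 4.73e-05 = 0 → x = 6.57 × 10^-3 M
Fraction ionized = 6.57 × 10^-3 / 0.075 = 0.0876 → 8.8%

8.8%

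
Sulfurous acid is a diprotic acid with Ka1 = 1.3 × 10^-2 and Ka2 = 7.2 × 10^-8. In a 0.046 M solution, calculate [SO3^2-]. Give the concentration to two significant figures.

First ionization gives [H+] ≈ [HSO3-] = 1.88 × 10^-2 M.
Second step: Ka2 = [H+][SO3^2-]/[HSO3-] ≈ [SO3^2-] (since [H+] ≈ [HSO3-]).
So [SO3^2-] ≈ Ka2.

7.2 × 10^-8 M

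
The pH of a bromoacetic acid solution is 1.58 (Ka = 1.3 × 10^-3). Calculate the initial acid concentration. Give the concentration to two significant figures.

C₀ = 5.6 × 10^-1 M

[H+] = 10^(-1.58) = 2.63 × 10^-2 M = x
Ka = x²/(C₀ − x) ⇒ C₀ = x + x²/Ka
C₀ = 2.63 × 10^-2 + (2.63 × 10^-2)²/(1.3 × 10^-3) = 5.58 × 10^-1 M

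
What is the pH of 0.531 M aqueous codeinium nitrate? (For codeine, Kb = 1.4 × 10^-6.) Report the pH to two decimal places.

pH = 4.21

C18H22NO3+ is the conjugate acid of the weak base C18H21NO3.
Ka = Kw/Kb = 1.0×10^-14 / 1.4 × 10^-6 = 7.14 × 10^-9
Ka = [H+]²/(0.531 − [H+]) = 7.14 × 10^-9
Since Ka ≪ C₀, [H+] ≈ √(Ka·C₀) = 6.16 × 10^-5 M.
Check: 0.012% ionized — well under 5%, approximation valid.
pH = −log(6.16 × 10^-5) = 4.21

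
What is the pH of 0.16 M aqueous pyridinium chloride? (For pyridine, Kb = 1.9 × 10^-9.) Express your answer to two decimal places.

C5H5NH+ is the conjugate acid of the weak base C5H5N.
Ka = Kw/Kb = 1.0×10^-14 / 1.9 × 10^-9 = 5.26 × 10^-6
Ka = x²/(0.16 − x) = 5.26 × 10^-6
Since Ka ≪ C₀, x ≈ √(Ka·C₀) = 9.17 × 10^-4 M.
(x/C₀ = 0.57% < 5%, so the approximation holds.)
pH = −log[H+] = −log(9.17 × 10^-4) = 3.04

pH = 3.04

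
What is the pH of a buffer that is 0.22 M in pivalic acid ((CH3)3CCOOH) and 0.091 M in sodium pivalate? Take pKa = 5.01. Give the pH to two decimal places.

Henderson–Hasselbalch: pH = pKa + log([(CH3)3CCOO-]/[(CH3)3CCOOH]) = 5.01 + log(0.091/0.22)
pH = 5.01 + (-0.383) = 4.63

pH = 4.63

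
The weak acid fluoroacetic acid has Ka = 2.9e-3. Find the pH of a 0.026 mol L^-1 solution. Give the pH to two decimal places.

pH = 2.13

FCH2COOH ⇌ FCH2COO- + H+
Ka = x²/(0.026 − x) = 2.9 × 10^-3
Here C₀/Ka ≈ 8.97, so the small-x approximation fails. Use the quadratic:
x = (−Ka + √(Ka² + 4·Ka·C₀))/2 = 7.35 × 10^-3 M
pH = −log(7.35 × 10^-3) = 2.13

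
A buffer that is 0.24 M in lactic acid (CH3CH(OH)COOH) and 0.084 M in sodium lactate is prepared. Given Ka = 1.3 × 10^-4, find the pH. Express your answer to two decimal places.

pKa = −log(1.3 × 10^-4) = 3.886
pH = pKa + log([A⁻]/[HA]) = 3.886 + log(0.084/0.24)
pH = 3.886 + (-0.456) = 3.43

pH = 3.43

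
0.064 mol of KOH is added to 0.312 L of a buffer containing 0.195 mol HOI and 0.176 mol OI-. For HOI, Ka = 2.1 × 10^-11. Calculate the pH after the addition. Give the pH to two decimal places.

pH = 10.94

After neutralization: n(HOI) = 0.131 mol, n(OI-) = 0.24 mol.
pKa = −log(2.1 × 10^-11) = 10.678
pH = pKa + log([A⁻]/[HA]) = 10.678 + log(0.24/0.131) = 10.678 +0.263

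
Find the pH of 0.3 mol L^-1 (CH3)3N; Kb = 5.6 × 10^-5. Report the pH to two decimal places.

pH = 11.61

(CH3)3N + H2O ⇌ (CH3)3NH+ + OH-
From the ICE table, Kb = x²/(0.3 − x) = 5.6 × 10^-5.
Since Kb ≪ C₀, x ≈ √(Kb·C₀) = 4.10 × 10^-3 M.
pOH = −log(4.10 × 10^-3) = 2.39; pH = 14.00 − 2.39 = 11.61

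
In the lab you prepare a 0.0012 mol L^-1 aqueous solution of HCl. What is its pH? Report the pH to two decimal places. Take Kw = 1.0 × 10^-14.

HCl is a strong acid and dissociates completely, so [H+] = 0.0012 M.
pH = -log(0.0012) = 2.92

pH = 2.92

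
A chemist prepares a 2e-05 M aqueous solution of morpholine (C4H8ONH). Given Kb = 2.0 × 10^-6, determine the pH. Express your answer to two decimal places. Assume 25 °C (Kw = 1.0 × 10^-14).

C4H8ONH + H2O ⇌ C4H8ONH2+ + OH-
Kb = x²/(2e-05 − x) = 2.0 × 10^-6
x is not negligible relative to C₀; solve x² + 2e-06·x − 4e-11 = 0.
x = (−Kb + √(Kb² + 4·Kb·C₀))/2 = 5.40 × 10^-6 M
pOH = 5.27, so pH = 14.00 − pOH = 8.73

pH = 8.73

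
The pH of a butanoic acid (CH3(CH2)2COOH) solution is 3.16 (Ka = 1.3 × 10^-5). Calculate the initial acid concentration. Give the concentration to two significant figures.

[H+] = 10^(-3.16) = 6.92 × 10^-4 M = x
Ka = x²/(C₀ − x) ⇒ C₀ = x + x²/Ka
C₀ = 6.92 × 10^-4 + (6.92 × 10^-4)²/(1.3 × 10^-5) = 3.75 × 10^-2 M

C₀ = 3.8 × 10^-2 M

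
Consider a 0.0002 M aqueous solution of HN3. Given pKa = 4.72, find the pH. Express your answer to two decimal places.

pH = 4.28

HN3 ⇌ N3- + H+
Ka = 10^(−4.72) = 1.91 × 10^-5
From the ICE table, Ka = [H+]²/(0.0002 − [H+]) = 1.91 × 10^-5.
Here C₀/Ka ≈ 10.5, so the small-[H+] approximation fails. Use the quadratic:
[H+] = (−Ka + √(Ka² + 4·Ka·C₀))/2 = 5.30 × 10^-5 M
pH = −log(5.30 × 10^-5) = 4.28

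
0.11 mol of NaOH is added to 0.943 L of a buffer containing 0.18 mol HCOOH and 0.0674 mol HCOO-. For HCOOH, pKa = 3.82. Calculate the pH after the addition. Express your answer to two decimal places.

pH = 4.22

OH- converts HCOOH to HCOO-: HCOOH → 0.07 mol, HCOO- → 0.177 mol.
pH = pKa + log(n_HCOO-/n_HCOOH) = 3.82 + log(0.177/0.07) = 3.82 + (+0.403)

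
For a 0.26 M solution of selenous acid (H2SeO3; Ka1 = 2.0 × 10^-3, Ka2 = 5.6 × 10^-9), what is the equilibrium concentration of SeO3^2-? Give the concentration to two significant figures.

5.6 × 10^-9 M

First ionization gives [H+] ≈ [HSeO3-] = 2.18 × 10^-2 M.
Second step: Ka2 = [H+][SeO3^2-]/[HSeO3-] ≈ [SeO3^2-] (since [H+] ≈ [HSeO3-]).
So [SeO3^2-] ≈ Ka2.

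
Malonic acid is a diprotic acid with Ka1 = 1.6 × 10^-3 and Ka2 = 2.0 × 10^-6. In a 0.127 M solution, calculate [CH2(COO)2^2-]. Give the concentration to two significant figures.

2.0 × 10^-6 M

First ionization gives [H+] ≈ [CH2(COOH)COO-] = 1.35 × 10^-2 M.
Second step: Ka2 = [H+][CH2(COO)2^2-]/[CH2(COOH)COO-] ≈ [CH2(COO)2^2-] (since [H+] ≈ [CH2(COOH)COO-]).
So [CH2(COO)2^2-] ≈ Ka2.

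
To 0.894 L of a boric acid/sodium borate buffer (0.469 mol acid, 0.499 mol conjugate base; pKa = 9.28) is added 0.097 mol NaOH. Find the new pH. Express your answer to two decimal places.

pH = 9.48

After neutralization: n(B(OH)3) = 0.372 mol, n(B(OH)4-) = 0.596 mol.
Henderson–Hasselbalch with mole ratio 0.596/0.372: pH = 9.28 + (+0.205)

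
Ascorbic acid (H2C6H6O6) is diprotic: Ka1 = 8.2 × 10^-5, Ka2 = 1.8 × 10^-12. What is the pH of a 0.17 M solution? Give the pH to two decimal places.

Since Ka1 ≫ Ka2, the first ionization dominates [H+].
Ka1 = x²/(0.17 − x) = 8.2 × 10^-5
x ≈ √(8.2 × 10^-5 × 0.17) = 3.73 × 10^-3 M
pH = −log(3.73 × 10^-3) = 2.43

pH = 2.43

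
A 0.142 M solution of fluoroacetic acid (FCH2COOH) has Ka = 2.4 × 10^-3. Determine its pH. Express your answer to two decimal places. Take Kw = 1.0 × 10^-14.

pH = 1.76

FCH2COOH ⇌ FCH2COO- + H+
Ka = [H+]²/(0.142 − [H+]) = 2.4 × 10^-3
[H+] is not negligible relative to C₀; solve [H+]² + 0.0024·[H+] − 0.000341 = 0.
[H+] = (−Ka + √(Ka² + 4·Ka·C₀))/2 = 1.73 × 10^-2 M
pH = −log(1.73 × 10^-2) = 1.76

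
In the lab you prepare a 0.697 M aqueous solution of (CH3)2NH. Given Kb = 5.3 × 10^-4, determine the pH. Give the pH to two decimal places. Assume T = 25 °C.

pH = 12.28

(CH3)2NH + H2O ⇌ (CH3)2NH2+ + OH-
From the ICE table, Kb = [OH-]²/(0.697 − [OH-]) = 5.3 × 10^-4.
Since Kb ≪ C₀, [OH-] ≈ √(Kb·C₀) = 1.92 × 10^-2 M.
([OH-]/C₀ = 2.8% < 5%, so the approximation holds.)
pOH = 1.72, so pH = 14.00 − pOH = 12.28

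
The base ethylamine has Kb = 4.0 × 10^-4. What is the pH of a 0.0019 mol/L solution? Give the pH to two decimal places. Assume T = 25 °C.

pH = 10.84

C2H5NH2 + H2O ⇌ C2H5NH3+ + OH-
Let x = [OH-] at equilibrium. Kb = x²/(0.0019 − x).
Here C₀/Kb ≈ 4.75, so the small-x approximation fails. Use the quadratic:
x = (−Kb + √(Kb² + 4·Kb·C₀))/2 = 6.94 × 10^-4 M
pOH = −log(6.94 × 10^-4) = 3.16; pH = 14.00 − 3.16 = 10.84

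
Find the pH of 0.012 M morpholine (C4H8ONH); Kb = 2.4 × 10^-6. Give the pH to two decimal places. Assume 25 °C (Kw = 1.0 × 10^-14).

C4H8ONH + H2O ⇌ C4H8ONH2+ + OH-
From the ICE table, Kb = [OH-]²/(0.012 − [OH-]) = 2.4 × 10^-6.
Neglecting [OH-] in the denominator: [OH-] = √(2.4 × 10^-6 × 0.012) = 1.70 × 10^-4 M
([OH-]/C₀ = 1.4% < 5%, so the approximation holds.)
pOH = −log(1.70 × 10^-4) = 3.77; pH = 14.00 − 3.77 = 10.23

pH = 10.23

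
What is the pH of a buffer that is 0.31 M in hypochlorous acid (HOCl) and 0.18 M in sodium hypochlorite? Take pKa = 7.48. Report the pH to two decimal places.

Using pH = pKa + log([base]/[acid]) with [base]/[acid] = 0.18/0.31:
pH = 7.48 + (-0.236) = 7.24

pH = 7.24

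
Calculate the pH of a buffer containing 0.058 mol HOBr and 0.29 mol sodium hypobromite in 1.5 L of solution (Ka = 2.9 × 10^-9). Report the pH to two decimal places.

pKa = −log(2.9 × 10^-9) = 8.538
pH = pKa + log([A⁻]/[HA]) = 8.538 + log(0.29/0.058)
pH = 8.538 + (+0.699) = 9.24

pH = 9.24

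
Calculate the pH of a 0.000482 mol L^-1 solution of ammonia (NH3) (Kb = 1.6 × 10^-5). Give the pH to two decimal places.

NH3 + H2O ⇌ NH4+ + OH-
From the ICE table, Kb = [OH-]²/(0.000482 − [OH-]) = 1.6 × 10^-5.
Here C₀/Kb ≈ 30.1, so the small-[OH-] approximation fails. Use the quadratic:
[OH-] = (−Kb + √(Kb² + 4·Kb·C₀))/2 = 8.02 × 10^-5 M
pOH = 4.10, so pH = 14.00 − pOH = 9.90

pH = 9.90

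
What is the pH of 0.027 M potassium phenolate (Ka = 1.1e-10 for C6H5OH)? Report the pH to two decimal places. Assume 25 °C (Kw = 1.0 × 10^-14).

C6H5O- is the conjugate base of the weak acid C6H5OH.
Kb = Kw/Ka = 1.0×10^-14 / 1.1 × 10^-10 = 9.09 × 10^-5
From the ICE table, Kb = [OH-]²/(0.027 − [OH-]) = 9.09 × 10^-5.
Here C₀/Kb ≈ 297, so the small-[OH-] approximation fails. Use the quadratic:
[OH-] = [−9.09e-05 + √(9.09e-05² + 9.82e-06)]/2 = 1.52 × 10^-3 M
pOH = −log(1.52 × 10^-3) = 2.82; pH = 14.00 − 2.82 = 11.18

pH = 11.18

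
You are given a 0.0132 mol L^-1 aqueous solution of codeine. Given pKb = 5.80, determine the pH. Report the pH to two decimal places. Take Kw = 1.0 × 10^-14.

pH = 10.16

C18H21NO3 + H2O ⇌ C18H22NO3+ + OH-
Kb = 10^(−5.80) = 1.58 × 10^-6
From the ICE table, Kb = [OH-]²/(0.0132 − [OH-]) = 1.58 × 10^-6.
Since Kb ≪ C₀, [OH-] ≈ √(Kb·C₀) = 1.44 × 10^-4 M.
Check: 1.1% ionized — well under 5%, approximation valid.
pOH = −log(1.44 × 10^-4) = 3.84; pH = 14.00 − 3.84 = 10.16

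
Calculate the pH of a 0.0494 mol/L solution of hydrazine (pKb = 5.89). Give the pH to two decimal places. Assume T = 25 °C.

pH = 10.40

N2H4 + H2O ⇌ N2H5+ + OH-
Kb = 10^(−5.89) = 1.29 × 10^-6
Let x = [OH-] at equilibrium. Kb = x²/(0.0494 − x).
Neglecting x in the denominator: x = √(1.29 × 10^-6 × 0.0494) = 2.52 × 10^-4 M
Check: 0.51% ionized — well under 5%, approximation valid.
pOH = −log(2.52 × 10^-4) = 3.60; pH = 14.00 − 3.60 = 10.40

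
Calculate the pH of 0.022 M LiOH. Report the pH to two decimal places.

pH = 12.34

LiOH is a strong base; [OH-] = 0.022 M.
pOH = -log(0.022) = 1.66
pH = 14.00 - 1.66 = 12.34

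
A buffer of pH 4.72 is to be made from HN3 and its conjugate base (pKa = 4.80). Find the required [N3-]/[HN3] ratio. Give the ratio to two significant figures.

pH = pKa + log(r) ⇒ log(r) = 4.72 − 4.80 = -0.08
r = [N3-]/[HN3] = 10^(-0.08) = 0.832

ratio = 0.83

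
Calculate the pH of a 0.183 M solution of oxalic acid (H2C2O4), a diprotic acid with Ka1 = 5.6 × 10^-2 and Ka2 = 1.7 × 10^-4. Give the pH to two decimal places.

pH = 1.11

Since Ka1 ≫ Ka2, the first ionization dominates [H+].
Ka1 = x²/(0.183 − x) = 5.6 × 10^-2
Solving the quadratic: x = (−Ka1 + √(Ka1² + 4·Ka1·C₀))/2 = 7.70 × 10^-2 M
pH = −log(7.70 × 10^-2) = 1.11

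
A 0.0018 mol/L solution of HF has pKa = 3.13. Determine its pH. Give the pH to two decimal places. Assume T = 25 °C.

HF ⇌ F- + H+
Ka = 10^(−3.13) = 7.41 × 10^-4
From the ICE table, Ka = [H+]²/(0.0018 − [H+]) = 7.41 × 10^-4.
Here C₀/Ka ≈ 2.43, so the small-[H+] approximation fails. Use the quadratic:
[H+] = [−0.000741 + √(0.000741² + 5.34e-06)]/2 = 8.42 × 10^-4 M
pH = −log[H+] = −log(8.42 × 10^-4) = 3.07

pH = 3.07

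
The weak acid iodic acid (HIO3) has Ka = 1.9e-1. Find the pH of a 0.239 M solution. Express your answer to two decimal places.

HIO3 ⇌ IO3- + H+
Ka = [H+]²/(0.239 − [H+]) = 1.9 × 10^-1
[H+] is not negligible relative to C₀; solve [H+]² + 0.19·[H+] − 0.0454 = 0.
[H+] = [−0.19 + √(0.19² + 0.182)]/2 = 1.38 × 10^-1 M
pH = −log(1.38 × 10^-1) = 0.86

pH = 0.86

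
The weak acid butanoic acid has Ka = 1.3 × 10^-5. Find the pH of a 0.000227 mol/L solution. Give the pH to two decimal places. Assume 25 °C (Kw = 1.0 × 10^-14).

pH = 4.32

CH3(CH2)2COOH ⇌ CH3(CH2)2COO- + H+
From the ICE table, Ka = x²/(0.000227 − x) = 1.3 × 10^-5.
Here C₀/Ka ≈ 17.5, so the small-x approximation fails. Use the quadratic:
x = [−1.3e-05 + √(1.3e-05² + 1.18e-08)]/2 = 4.82 × 10^-5 M
pH = −log[H+] = −log(4.82 × 10^-5) = 4.32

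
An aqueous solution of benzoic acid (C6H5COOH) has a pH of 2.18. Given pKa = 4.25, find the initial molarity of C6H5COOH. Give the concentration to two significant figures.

C₀ = 7.8 × 10^-1 M

[H+] = 10^(-2.18) = 6.61 × 10^-3 M = x
Ka = 10^(−4.25) = 5.62 × 10^-5
Ka = x²/(C₀ − x) ⇒ C₀ = x + x²/Ka
C₀ = 6.61 × 10^-3 + (6.61 × 10^-3)²/(5.62 × 10^-5) = 7.84 × 10^-1 M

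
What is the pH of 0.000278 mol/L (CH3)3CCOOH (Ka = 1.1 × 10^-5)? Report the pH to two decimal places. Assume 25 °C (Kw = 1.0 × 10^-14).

pH = 4.30

(CH3)3CCOOH ⇌ (CH3)3CCOO- + H+
From the ICE table, Ka = [H+]²/(0.000278 − [H+]) = 1.1 × 10^-5.
[H+] is not negligible relative to C₀; solve [H+]² + 1.1e-05·[H+] − 3.06e-09 = 0.
[H+] = (−Ka + √(Ka² + 4·Ka·C₀))/2 = 5.01 × 10^-5 M
pH = −log(5.01 × 10^-5) = 4.30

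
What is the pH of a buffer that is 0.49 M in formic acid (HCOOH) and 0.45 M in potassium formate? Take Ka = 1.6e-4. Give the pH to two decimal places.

pKa = −log(1.6 × 10^-4) = 3.796
Using pH = pKa + log([base]/[acid]) with [base]/[acid] = 0.45/0.49:
pH = 3.796 + (-0.037) = 3.76

pH = 3.76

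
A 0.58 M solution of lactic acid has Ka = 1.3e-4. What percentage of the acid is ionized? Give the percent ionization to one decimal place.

CH3CH(OH)COOH ⇌ CH3CH(OH)COO- + H+; let x = [H+] at equilibrium.
x ≈ √(Ka·C₀) = √(1.3 × 10^-4 × 0.58) = 8.68 × 10^-3 M
% ionization = x/C₀ × 100% = 8.68 × 10^-3/0.58 × 100% = 1.5%

1.5%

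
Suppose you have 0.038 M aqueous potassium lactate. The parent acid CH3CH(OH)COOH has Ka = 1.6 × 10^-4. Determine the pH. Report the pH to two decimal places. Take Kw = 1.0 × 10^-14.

CH3CH(OH)COO- is the conjugate base of the weak acid CH3CH(OH)COOH.
Kb = Kw/Ka = 1.0×10^-14 / 1.6 × 10^-4 = 6.25 × 10^-11
Let x = [OH-] at equilibrium. Kb = x²/(0.038 − x).
Assume x ≪ 0.038: x ≈ √(6.25 × 10^-11 × 0.038) = 1.54 × 10^-6 M
Check: 0.0041% ionized — well under 5%, approximation valid.
pOH = −log(1.54 × 10^-6) = 5.81; pH = 14.00 − 5.81 = 8.19

pH = 8.19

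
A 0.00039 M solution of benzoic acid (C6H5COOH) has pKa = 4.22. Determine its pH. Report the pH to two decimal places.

pH = 3.90

C6H5COOH ⇌ C6H5COO- + H+
Ka = 10^(−4.22) = 6.03 × 10^-5
Let x = [H+] at equilibrium. Ka = x²/(0.00039 − x).
Here C₀/Ka ≈ 6.47, so the small-x approximation fails. Use the quadratic:
x = (−Ka + √(Ka² + 4·Ka·C₀))/2 = 1.26 × 10^-4 M
pH = −log(1.26 × 10^-4) = 3.90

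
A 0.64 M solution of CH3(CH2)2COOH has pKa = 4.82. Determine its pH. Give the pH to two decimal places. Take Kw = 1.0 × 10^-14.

pH = 2.51

CH3(CH2)2COOH ⇌ CH3(CH2)2COO- + H+
Ka = 10^(−4.82) = 1.51 × 10^-5
Ka = x²/(0.64 − x) = 1.51 × 10^-5
Assume x ≪ 0.64: x ≈ √(1.51 × 10^-5 × 0.64) = 3.11 × 10^-3 M
Check: 0.49% ionized — well under 5%, approximation valid.
pH = −log(3.11 × 10^-3) = 2.51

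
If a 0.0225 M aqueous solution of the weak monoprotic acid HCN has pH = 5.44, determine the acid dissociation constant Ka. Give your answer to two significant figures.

[H+] = 10^(-5.44) = 3.63 × 10^-6 M
At equilibrium [HA] = 0.0225 − 3.63 × 10^-6 = 2.25 × 10^-2 M
Ka = [H+][A-]/[HA] = (3.63 × 10^-6)² / 2.25 × 10^-2 = 5.9 × 10^-10

Ka = 5.9 × 10^-10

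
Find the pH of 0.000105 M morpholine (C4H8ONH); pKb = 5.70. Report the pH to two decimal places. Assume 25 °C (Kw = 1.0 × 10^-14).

pH = 9.13

C4H8ONH + H2O ⇌ C4H8ONH2+ + OH-
Kb = 10^(−5.70) = 2.00 × 10^-6
Kb = x²/(0.000105 − x) = 2.00 × 10^-6
x is not negligible relative to C₀; solve x² + 2e-06·x − 2.1e-10 = 0.
x = [−2e-06 + √(2e-06² + 8.4e-10)]/2 = 1.35 × 10^-5 M
pOH = 4.87, so pH = 14.00 − pOH = 9.13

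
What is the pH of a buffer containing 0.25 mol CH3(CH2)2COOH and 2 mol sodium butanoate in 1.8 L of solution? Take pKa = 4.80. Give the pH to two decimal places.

pH = 5.70

pH = pKa + log([A⁻]/[HA]) = 4.80 + log(2/0.25)
pH = 4.80 + (+0.903) = 5.70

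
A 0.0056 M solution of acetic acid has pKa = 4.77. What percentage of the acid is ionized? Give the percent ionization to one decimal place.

5.4%

CH3COOH ⇌ CH3COO- + H+; let x = [H+] at equilibrium.
Ka = 10^(−4.77) = 1.70 × 10^-5
Solve x² + 1.7e-05x − 9.52e-08 = 0 → x = 3.00 × 10^-4 M
% ionization = x/C₀ × 100% = 3.00 × 10^-4/0.0056 × 100% = 5.4%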